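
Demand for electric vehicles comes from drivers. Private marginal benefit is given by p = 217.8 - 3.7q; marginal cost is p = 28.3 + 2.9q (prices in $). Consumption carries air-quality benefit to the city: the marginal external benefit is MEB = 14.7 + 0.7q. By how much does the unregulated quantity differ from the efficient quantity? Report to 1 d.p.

5.9 units

Market equilibrium (private): 28.3 + 2.9q = 217.8 - 3.7q → q_m = 28.7121.
Social marginal benefit = demand + MEB = 232.5 - 3.0q.
Set SMB = MC: 232.5 - 3.0q = 28.3 + 2.9q → q* = 34.6102.
Gap = |28.7121 − 34.6102| = 5.8981.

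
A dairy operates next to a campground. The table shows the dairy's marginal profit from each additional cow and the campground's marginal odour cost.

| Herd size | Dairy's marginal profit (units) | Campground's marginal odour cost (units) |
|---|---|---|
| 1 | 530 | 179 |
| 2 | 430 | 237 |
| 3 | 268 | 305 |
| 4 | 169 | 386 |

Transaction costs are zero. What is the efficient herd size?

2

Bargaining reaches the level where marginal profit last exceeds marginal odour cost.
That holds through level 2 (430 ≥ 237) but not at 3 (268 < 305).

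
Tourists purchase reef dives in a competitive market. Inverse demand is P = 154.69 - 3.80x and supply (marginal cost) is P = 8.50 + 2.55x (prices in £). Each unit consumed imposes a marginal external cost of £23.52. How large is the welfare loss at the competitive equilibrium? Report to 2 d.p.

Market equilibrium (private): 8.50 + 2.55x = 154.69 - 3.80x → x_m = 23.0220.
Social marginal benefit = demand − MEC = 131.17 - 3.80x.
Set SMB = MC: 131.17 - 3.80x = 8.50 + 2.55x → x* = 19.3181.
Between x* and x_m the wedge MC − SMB runs linearly from 0 to MEC(x_m), so the loss is a triangle.
DWL = ½ × 3.7039 × 23.5200 = 43.5579.

DWL = £43.56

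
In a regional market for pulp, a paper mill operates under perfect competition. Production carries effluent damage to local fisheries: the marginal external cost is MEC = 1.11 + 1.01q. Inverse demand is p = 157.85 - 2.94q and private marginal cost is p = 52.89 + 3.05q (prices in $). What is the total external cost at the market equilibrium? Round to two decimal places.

Market equilibrium (private): 52.89 + 3.05q = 157.85 - 2.94q → q_m = 17.5225.
Total external cost = ∫₀^{q_m} (1.11 + 1.01q) dq = 1.11×17.5225 + ½×1.01×17.5225² = 174.5042.

$174.50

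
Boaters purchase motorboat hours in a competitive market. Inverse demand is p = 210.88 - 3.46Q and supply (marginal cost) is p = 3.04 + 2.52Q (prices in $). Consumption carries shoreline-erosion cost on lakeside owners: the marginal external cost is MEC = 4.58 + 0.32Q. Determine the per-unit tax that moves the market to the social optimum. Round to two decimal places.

Social marginal benefit = demand − MEC = 206.30 - 3.78Q.
Set SMB = MC: 206.30 - 3.78Q = 3.04 + 2.52Q → Q* = 32.2635.
The Pigouvian tax equals MEC at Q*: 4.58 + 0.32×32.2635 = 14.9043.

tax = $14.90 per unit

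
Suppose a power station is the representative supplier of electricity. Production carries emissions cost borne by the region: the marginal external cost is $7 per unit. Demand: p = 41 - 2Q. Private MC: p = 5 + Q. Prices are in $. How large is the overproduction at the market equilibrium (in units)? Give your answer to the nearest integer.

2 units

Market equilibrium (private): 5 + Q = 41 - 2Q → Q_m = 12.0000.
Social marginal cost = private MC + MEC = 12 + Q.
Set SMC = demand: 12 + Q = 41 - 2Q → Q* = 9.6667.
Gap = |12.0000 − 9.6667| = 2.3333.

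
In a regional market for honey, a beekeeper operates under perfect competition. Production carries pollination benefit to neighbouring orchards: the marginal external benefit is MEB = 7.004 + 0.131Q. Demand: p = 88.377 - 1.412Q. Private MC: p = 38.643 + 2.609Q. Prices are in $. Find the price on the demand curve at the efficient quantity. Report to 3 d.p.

Social marginal cost = private MC − MEB = 31.639 + 2.478Q.
Set SMC = demand: 31.639 + 2.478Q = 88.377 - 1.412Q → Q* = 14.5856.
Consumer price on the demand curve at Q*: 88.377 − 1.412×14.5856 = 67.7821.

P = $67.782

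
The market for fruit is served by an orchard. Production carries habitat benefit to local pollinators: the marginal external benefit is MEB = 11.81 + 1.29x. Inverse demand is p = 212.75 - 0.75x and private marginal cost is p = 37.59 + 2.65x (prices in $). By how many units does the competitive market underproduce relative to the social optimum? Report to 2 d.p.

37.09 units

Market equilibrium (private): 37.59 + 2.65x = 212.75 - 0.75x → x_m = 51.5176.
Social marginal cost = private MC − MEB = 25.78 + 1.36x.
Set SMC = demand: 25.78 + 1.36x = 212.75 - 0.75x → x* = 88.6114.
Gap = |51.5176 − 88.6114| = 37.0938.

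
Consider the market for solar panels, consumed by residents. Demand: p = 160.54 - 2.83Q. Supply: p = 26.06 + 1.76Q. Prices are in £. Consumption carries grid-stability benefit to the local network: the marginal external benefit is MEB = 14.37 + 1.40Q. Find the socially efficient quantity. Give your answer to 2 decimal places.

Q* = 46.66

Social marginal benefit = demand + MEB = 174.91 - 1.43Q.
Set SMB = MC: 174.91 - 1.43Q = 26.06 + 1.76Q → Q* = 46.6614.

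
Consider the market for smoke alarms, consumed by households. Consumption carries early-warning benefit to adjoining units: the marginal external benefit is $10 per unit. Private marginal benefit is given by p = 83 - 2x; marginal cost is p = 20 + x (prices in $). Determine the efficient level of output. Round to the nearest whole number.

Social marginal benefit = demand + MEB = 93 - 2x.
Set SMB = MC: 93 - 2x = 20 + x → x* = 24.3333.

x* = 24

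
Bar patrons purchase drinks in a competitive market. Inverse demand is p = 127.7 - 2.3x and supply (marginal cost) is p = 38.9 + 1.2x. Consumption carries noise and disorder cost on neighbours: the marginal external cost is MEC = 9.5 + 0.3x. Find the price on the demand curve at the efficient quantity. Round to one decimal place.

P = 79.7

Social marginal benefit = demand − MEC = 118.2 - 2.6x.
Set SMB = MC: 118.2 - 2.6x = 38.9 + 1.2x → x* = 20.8684.
Consumer price on the demand curve at x*: 127.7 − 2.3×20.8684 = 79.7027.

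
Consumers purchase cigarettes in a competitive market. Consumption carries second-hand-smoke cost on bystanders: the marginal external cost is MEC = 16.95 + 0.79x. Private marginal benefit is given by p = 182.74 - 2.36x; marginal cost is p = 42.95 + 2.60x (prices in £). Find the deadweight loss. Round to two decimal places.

DWL = £133.72

Market equilibrium (private): 42.95 + 2.60x = 182.74 - 2.36x → x_m = 28.1835.
Social marginal benefit = demand − MEC = 165.79 - 3.15x.
Set SMB = MC: 165.79 - 3.15x = 42.95 + 2.60x → x* = 21.3635.
Between x* and x_m the wedge MC − SMB runs linearly from 0 to MEC(x_m), so the loss is a triangle.
DWL = ½ × 6.8200 × 39.2149 = 133.7228.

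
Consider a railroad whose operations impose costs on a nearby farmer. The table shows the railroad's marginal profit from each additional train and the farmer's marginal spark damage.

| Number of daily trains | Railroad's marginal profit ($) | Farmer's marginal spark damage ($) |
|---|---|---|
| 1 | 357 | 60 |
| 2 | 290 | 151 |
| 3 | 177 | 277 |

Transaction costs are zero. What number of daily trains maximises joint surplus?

2

Bargaining reaches the level where marginal profit last exceeds marginal spark damage.
That holds through level 2 (290 ≥ 151) but not at 3 (177 < 277).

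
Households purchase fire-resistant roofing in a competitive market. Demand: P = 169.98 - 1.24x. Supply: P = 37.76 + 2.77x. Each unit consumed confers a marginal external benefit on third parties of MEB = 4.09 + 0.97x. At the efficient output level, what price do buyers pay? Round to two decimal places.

P = 114.38

Social marginal benefit = demand + MEB = 174.07 - 0.27x.
Set SMB = MC: 174.07 - 0.27x = 37.76 + 2.77x → x* = 44.8388.
Consumer price on the demand curve at x*: 169.98 − 1.24×44.8388 = 114.3799.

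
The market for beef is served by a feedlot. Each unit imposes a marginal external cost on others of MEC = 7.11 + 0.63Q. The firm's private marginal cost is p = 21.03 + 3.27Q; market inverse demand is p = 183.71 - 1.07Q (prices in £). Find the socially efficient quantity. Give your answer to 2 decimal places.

Social marginal cost = private MC + MEC = 28.14 + 3.90Q.
Set SMC = demand: 28.14 + 3.90Q = 183.71 - 1.07Q → Q* = 31.3018.

Q* = 31.30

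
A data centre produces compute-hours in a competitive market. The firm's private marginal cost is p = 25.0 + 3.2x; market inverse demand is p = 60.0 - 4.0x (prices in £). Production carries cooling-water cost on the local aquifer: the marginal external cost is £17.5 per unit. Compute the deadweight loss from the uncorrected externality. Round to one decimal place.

Market equilibrium (private): 25.0 + 3.2x = 60.0 - 4.0x → x_m = 4.8611.
Social marginal cost = private MC + MEC = 42.5 + 3.2x.
Set SMC = demand: 42.5 + 3.2x = 60.0 - 4.0x → x* = 2.4306.
Height of the DWL triangle at x_m is SMC(x_m) − demand(x_m) = MEC(x_m) = 17.5000.
DWL = ½ × 2.4305 × 17.5000 = 21.2669.

DWL = £21.3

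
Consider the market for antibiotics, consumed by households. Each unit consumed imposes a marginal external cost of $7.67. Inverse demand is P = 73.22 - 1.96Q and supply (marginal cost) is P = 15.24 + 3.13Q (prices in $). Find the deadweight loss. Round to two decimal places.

DWL = $5.78

Market equilibrium (private): 15.24 + 3.13Q = 73.22 - 1.96Q → Q_m = 11.3910.
Social marginal benefit = demand − MEC = 65.55 - 1.96Q.
Set SMB = MC: 65.55 - 1.96Q = 15.24 + 3.13Q → Q* = 9.8841.
The loss is the area between SMB and MC from Q* to Q_m; with linear curves that's a triangle of height MEC(Q_m).
DWL = ½ × 1.5069 × 7.6700 = 5.7790.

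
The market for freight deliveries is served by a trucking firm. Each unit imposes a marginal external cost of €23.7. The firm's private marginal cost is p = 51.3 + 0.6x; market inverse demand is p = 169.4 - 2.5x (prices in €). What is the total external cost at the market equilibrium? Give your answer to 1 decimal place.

Market equilibrium (private): 51.3 + 0.6x = 169.4 - 2.5x → x_m = 38.0968.
Total external cost = MEC × x_m = 23.7 × 38.0968 = 902.8942.

€902.9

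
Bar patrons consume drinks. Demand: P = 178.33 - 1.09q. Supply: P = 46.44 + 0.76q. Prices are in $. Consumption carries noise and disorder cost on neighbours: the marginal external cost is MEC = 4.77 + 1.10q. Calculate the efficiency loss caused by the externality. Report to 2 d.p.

DWL = $1173.01

Market equilibrium (private): 46.44 + 0.76q = 178.33 - 1.09q → q_m = 71.2919.
Social marginal benefit = demand − MEC = 173.56 - 2.19q.
Set SMB = MC: 173.56 - 2.19q = 46.44 + 0.76q → q* = 43.0915.
The loss is the area between SMB and MC from q* to q_m; with linear curves that's a triangle of height MEC(q_m).
DWL = ½ × 28.2004 × 83.1911 = 1173.0111.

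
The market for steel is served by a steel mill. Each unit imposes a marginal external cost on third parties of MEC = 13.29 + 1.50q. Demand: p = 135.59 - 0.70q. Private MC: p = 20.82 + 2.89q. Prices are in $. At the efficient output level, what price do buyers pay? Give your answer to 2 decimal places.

Social marginal cost = private MC + MEC = 34.11 + 4.39q.
Set SMC = demand: 34.11 + 4.39q = 135.59 - 0.70q → q* = 19.9371.
Consumer price on the demand curve at q*: 135.59 − 0.70×19.9371 = 121.6340.

P = $121.63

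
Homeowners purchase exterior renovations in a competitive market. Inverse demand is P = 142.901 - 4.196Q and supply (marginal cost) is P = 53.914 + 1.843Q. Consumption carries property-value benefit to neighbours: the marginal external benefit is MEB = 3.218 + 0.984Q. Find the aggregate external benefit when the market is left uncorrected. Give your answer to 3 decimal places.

154.247

Market equilibrium (private): 53.914 + 1.843Q = 142.901 - 4.196Q → Q_m = 14.7354.
Total external benefit = ∫₀^{Q_m} (3.218 + 0.984Q) dQ = 3.218×14.7354 + ½×0.984×14.7354² = 154.2475.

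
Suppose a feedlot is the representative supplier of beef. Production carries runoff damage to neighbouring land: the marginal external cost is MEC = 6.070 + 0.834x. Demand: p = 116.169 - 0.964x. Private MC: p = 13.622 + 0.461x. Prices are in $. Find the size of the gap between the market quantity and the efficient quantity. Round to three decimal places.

29.255 units

Market equilibrium (private): 13.622 + 0.461x = 116.169 - 0.964x → x_m = 71.9628.
Social marginal cost = private MC + MEC = 19.692 + 1.295x.
Set SMC = demand: 19.692 + 1.295x = 116.169 - 0.964x → x* = 42.7078.
Gap = |71.9628 − 42.7078| = 29.2550.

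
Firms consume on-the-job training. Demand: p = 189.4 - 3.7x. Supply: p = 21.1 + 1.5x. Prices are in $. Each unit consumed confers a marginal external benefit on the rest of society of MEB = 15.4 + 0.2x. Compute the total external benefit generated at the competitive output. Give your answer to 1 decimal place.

$603.2

Market equilibrium (private): 21.1 + 1.5x = 189.4 - 3.7x → x_m = 32.3654.
Total external benefit = ∫₀^{x_m} (15.4 + 0.2x) dx = 15.4×32.3654 + ½×0.2×32.3654² = 603.1791.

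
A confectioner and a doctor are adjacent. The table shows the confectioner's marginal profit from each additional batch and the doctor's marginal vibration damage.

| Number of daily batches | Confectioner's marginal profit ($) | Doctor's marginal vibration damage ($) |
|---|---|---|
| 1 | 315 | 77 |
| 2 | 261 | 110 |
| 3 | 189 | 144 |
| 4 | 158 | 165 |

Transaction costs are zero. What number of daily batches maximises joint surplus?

3

Bargaining reaches the level where marginal profit last exceeds marginal vibration damage.
That holds through level 3 (189 ≥ 144) but not at 4 (158 < 165).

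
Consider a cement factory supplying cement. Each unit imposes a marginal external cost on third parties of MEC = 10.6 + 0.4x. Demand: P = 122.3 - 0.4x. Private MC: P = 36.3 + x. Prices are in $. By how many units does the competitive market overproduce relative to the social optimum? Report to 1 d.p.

Market equilibrium (private): 36.3 + x = 122.3 - 0.4x → x_m = 61.4286.
Social marginal cost = private MC + MEC = 46.9 + 1.4x.
Set SMC = demand: 46.9 + 1.4x = 122.3 - 0.4x → x* = 41.8889.
Gap = |61.4286 − 41.8889| = 19.5397.

19.5 units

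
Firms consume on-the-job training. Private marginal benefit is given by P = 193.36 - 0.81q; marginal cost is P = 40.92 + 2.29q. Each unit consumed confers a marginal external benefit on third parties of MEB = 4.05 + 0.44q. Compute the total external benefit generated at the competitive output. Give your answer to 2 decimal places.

731.14

Market equilibrium (private): 40.92 + 2.29q = 193.36 - 0.81q → q_m = 49.1742.
Total external benefit = ∫₀^{q_m} (4.05 + 0.44q) dq = 4.05×49.1742 + ½×0.44×49.1742² = 731.1379.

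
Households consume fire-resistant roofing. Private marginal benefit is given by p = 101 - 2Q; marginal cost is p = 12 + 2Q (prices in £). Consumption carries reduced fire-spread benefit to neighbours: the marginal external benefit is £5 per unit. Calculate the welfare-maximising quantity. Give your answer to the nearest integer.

Q* = 24

Social marginal benefit = demand + MEB = 106 - 2Q.
Set SMB = MC: 106 - 2Q = 12 + 2Q → Q* = 23.5000.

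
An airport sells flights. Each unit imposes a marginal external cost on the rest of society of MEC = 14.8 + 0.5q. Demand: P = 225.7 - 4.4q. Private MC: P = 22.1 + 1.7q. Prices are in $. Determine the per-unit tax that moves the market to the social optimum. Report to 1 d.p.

tax = $29.1 per unit

Social marginal cost = private MC + MEC = 36.9 + 2.2q.
Set SMC = demand: 36.9 + 2.2q = 225.7 - 4.4q → q* = 28.6061.
The Pigouvian tax equals MEC at q*: 14.8 + 0.5×28.6061 = 29.1031.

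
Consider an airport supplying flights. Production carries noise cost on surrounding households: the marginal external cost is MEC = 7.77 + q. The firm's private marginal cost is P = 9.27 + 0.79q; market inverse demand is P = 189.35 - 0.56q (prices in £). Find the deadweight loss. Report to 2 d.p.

Market equilibrium (private): 9.27 + 0.79q = 189.35 - 0.56q → q_m = 133.3926.
Social marginal cost = private MC + MEC = 17.04 + 1.79q.
Set SMC = demand: 17.04 + 1.79q = 189.35 - 0.56q → q* = 73.3234.
The welfare-loss triangle has base |q_m − q*| and height MEC(q_m) (the vertical gap between SMC and demand is zero at q* and MEC at q_m).
DWL = ½ × 60.0692 × 141.1626 = 4239.7622.

DWL = £4239.76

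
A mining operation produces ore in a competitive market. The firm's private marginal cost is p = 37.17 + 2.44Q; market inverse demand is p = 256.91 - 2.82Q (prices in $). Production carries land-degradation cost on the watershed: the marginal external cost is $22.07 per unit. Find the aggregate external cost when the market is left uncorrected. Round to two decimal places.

$921.99

Market equilibrium (private): 37.17 + 2.44Q = 256.91 - 2.82Q → Q_m = 41.7757.
Total external cost = MEC × Q_m = 22.07 × 41.7757 = 921.9897.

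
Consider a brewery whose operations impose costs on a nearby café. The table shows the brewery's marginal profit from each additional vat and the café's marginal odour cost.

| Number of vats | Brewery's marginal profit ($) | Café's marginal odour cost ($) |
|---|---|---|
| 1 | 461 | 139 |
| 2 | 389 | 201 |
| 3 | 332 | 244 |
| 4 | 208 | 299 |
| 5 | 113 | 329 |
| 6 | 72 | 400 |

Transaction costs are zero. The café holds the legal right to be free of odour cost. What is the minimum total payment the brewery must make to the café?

Efficient level: marginal profit ≥ marginal odour cost through level 3, so k* = 3.
With the café holding the right, the brewery must at least compensate total damage at k*: 139 + 201 + 244 = 584.

$584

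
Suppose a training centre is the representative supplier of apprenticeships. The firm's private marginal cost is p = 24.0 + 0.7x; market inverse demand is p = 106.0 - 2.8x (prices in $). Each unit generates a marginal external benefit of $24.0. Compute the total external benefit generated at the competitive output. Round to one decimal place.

$562.3

Market equilibrium (private): 24.0 + 0.7x = 106.0 - 2.8x → x_m = 23.4286.
Total external benefit = MEB × x_m = 24.0 × 23.4286 = 562.2864.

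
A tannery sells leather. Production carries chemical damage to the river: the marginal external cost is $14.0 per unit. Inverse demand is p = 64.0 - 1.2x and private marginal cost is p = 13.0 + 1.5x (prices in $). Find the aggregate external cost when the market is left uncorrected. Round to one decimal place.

Market equilibrium (private): 13.0 + 1.5x = 64.0 - 1.2x → x_m = 18.8889.
Total external cost = MEC × x_m = 14.0 × 18.8889 = 264.4446.

$264.4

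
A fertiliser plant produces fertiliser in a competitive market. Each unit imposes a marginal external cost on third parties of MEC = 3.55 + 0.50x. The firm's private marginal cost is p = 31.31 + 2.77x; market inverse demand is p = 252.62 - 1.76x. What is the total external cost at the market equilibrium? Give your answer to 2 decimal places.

Market equilibrium (private): 31.31 + 2.77x = 252.62 - 1.76x → x_m = 48.8543.
Total external cost = ∫₀^{x_m} (3.55 + 0.50x) dx = 3.55×48.8543 + ½×0.50×48.8543² = 770.1184.

770.12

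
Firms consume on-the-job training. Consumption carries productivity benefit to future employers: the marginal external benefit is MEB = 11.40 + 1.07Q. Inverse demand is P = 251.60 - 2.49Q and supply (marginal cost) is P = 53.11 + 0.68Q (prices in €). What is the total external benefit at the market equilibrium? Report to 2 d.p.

€2811.36

Market equilibrium (private): 53.11 + 0.68Q = 251.60 - 2.49Q → Q_m = 62.6151.
Total external benefit = ∫₀^{Q_m} (11.40 + 1.07Q) dQ = 11.40×62.6151 + ½×1.07×62.6151² = 2811.3603.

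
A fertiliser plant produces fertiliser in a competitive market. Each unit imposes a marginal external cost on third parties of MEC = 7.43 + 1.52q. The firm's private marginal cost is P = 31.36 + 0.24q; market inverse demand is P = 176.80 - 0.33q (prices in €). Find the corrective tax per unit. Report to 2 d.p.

Social marginal cost = private MC + MEC = 38.79 + 1.76q.
Set SMC = demand: 38.79 + 1.76q = 176.80 - 0.33q → q* = 66.0335.
The Pigouvian tax equals MEC at q*: 7.43 + 1.52×66.0335 = 107.8009.

tax = €107.80 per unit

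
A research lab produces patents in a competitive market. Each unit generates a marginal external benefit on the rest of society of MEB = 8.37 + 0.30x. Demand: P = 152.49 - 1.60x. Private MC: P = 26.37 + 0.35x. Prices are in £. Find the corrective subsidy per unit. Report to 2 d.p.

subsidy = £32.82 per unit

Social marginal cost = private MC − MEB = 18.00 + 0.05x.
Set SMC = demand: 18.00 + 0.05x = 152.49 - 1.60x → x* = 81.5091.
The Pigouvian subsidy equals MEB at x*: 8.37 + 0.30×81.5091 = 32.8227.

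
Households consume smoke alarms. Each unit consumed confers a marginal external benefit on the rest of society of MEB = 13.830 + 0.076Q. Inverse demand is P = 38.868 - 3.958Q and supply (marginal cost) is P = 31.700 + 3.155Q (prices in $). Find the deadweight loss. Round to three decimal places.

DWL = $13.741

Market equilibrium (private): 31.700 + 3.155Q = 38.868 - 3.958Q → Q_m = 1.0077.
Social marginal benefit = demand + MEB = 52.698 - 3.882Q.
Set SMB = MC: 52.698 - 3.882Q = 31.700 + 3.155Q → Q* = 2.9839.
The welfare-loss triangle has base |Q_m − Q*| and height MEB(Q_m) (the vertical gap between SMB and MC is zero at Q* and MEB at Q_m).
DWL = ½ × 1.9762 × 13.9066 = 13.7411.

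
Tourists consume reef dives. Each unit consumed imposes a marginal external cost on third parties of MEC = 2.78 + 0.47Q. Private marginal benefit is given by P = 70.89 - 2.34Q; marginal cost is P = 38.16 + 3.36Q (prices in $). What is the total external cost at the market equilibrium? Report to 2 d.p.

Market equilibrium (private): 38.16 + 3.36Q = 70.89 - 2.34Q → Q_m = 5.7421.
Total external cost = ∫₀^{Q_m} (2.78 + 0.47Q) dQ = 2.78×5.7421 + ½×0.47×5.7421² = 23.7114.

$23.71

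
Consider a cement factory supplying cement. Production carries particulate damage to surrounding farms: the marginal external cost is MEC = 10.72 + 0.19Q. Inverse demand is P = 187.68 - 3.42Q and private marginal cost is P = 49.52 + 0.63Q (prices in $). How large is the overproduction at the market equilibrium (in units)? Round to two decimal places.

Market equilibrium (private): 49.52 + 0.63Q = 187.68 - 3.42Q → Q_m = 34.1136.
Social marginal cost = private MC + MEC = 60.24 + 0.82Q.
Set SMC = demand: 60.24 + 0.82Q = 187.68 - 3.42Q → Q* = 30.0566.
Gap = |34.1136 − 30.0566| = 4.0570.

4.06 units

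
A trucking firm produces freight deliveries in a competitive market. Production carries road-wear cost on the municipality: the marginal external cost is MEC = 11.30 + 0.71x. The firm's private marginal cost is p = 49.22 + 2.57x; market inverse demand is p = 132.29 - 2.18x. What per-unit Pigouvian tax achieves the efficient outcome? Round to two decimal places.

tax = 20.63 per unit

Social marginal cost = private MC + MEC = 60.52 + 3.28x.
Set SMC = demand: 60.52 + 3.28x = 132.29 - 2.18x → x* = 13.1447.
The Pigouvian tax equals MEC at x*: 11.30 + 0.71×13.1447 = 20.6327.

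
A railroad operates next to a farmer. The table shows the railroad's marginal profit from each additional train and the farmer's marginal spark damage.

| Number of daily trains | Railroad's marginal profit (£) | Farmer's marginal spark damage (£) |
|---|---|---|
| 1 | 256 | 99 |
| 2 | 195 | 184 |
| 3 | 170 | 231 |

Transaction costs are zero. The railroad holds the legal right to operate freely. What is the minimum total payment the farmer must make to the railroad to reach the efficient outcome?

£170

Left alone the railroad would choose level 3 (marginal profit stays positive).
Efficient level: k* = 2 (marginal profit ≥ marginal spark damage through 2).
The farmer must at least cover the railroad's forgone profit from cutting 3→2: 170 = 170.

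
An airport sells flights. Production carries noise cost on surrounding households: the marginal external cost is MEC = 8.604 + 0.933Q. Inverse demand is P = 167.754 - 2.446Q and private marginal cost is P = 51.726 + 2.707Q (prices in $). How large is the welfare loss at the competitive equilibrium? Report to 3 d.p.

DWL = $72.040

Market equilibrium (private): 51.726 + 2.707Q = 167.754 - 2.446Q → Q_m = 22.5166.
Social marginal cost = private MC + MEC = 60.330 + 3.640Q.
Set SMC = demand: 60.330 + 3.640Q = 167.754 - 2.446Q → Q* = 17.6510.
Height of the DWL triangle at Q_m is SMC(Q_m) − demand(Q_m) = MEC(Q_m) = 29.6120.
DWL = ½ × 4.8656 × 29.6120 = 72.0401.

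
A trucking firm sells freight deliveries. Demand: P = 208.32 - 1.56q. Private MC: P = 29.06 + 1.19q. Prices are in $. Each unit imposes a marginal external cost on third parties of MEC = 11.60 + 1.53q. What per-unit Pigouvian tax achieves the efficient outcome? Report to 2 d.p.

tax = $71.53 per unit

Social marginal cost = private MC + MEC = 40.66 + 2.72q.
Set SMC = demand: 40.66 + 2.72q = 208.32 - 1.56q → q* = 39.1729.
The Pigouvian tax equals MEC at q*: 11.60 + 1.53×39.1729 = 71.5345.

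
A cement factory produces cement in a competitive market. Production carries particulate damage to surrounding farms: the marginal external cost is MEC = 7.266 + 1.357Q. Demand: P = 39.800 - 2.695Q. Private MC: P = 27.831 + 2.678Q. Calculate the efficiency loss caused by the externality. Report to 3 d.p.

Market equilibrium (private): 27.831 + 2.678Q = 39.800 - 2.695Q → Q_m = 2.2276.
Social marginal cost = private MC + MEC = 35.097 + 4.035Q.
Set SMC = demand: 35.097 + 4.035Q = 39.800 - 2.695Q → Q* = 0.6988.
The loss is the area between SMC and demand from Q* to Q_m; with linear curves that's a triangle of height MEC(Q_m).
DWL = ½ × 1.5288 × 10.2889 = 7.8648.

DWL = 7.865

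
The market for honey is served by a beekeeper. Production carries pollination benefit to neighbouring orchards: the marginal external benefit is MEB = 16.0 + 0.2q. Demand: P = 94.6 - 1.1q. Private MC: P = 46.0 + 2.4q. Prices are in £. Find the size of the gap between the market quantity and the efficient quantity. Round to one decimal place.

Market equilibrium (private): 46.0 + 2.4q = 94.6 - 1.1q → q_m = 13.8857.
Social marginal cost = private MC − MEB = 30.0 + 2.2q.
Set SMC = demand: 30.0 + 2.2q = 94.6 - 1.1q → q* = 19.5758.
Gap = |13.8857 − 19.5758| = 5.6901.

5.7 units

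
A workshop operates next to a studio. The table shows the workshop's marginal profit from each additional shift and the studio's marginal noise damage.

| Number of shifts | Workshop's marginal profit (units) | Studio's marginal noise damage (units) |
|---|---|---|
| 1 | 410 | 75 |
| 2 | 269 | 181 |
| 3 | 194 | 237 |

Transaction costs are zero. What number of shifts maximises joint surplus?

Bargaining reaches the level where marginal profit last exceeds marginal noise damage.
That holds through level 2 (269 ≥ 181) but not at 3 (194 < 237).

2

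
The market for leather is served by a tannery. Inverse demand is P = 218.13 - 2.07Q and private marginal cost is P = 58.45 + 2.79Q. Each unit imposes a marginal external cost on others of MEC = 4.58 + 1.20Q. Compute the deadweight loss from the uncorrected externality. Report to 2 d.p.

DWL = 159.79

Market equilibrium (private): 58.45 + 2.79Q = 218.13 - 2.07Q → Q_m = 32.8560.
Social marginal cost = private MC + MEC = 63.03 + 3.99Q.
Set SMC = demand: 63.03 + 3.99Q = 218.13 - 2.07Q → Q* = 25.5941.
Between Q* and Q_m the wedge SMC − demand runs linearly from 0 to MEC(Q_m), so the loss is a triangle.
DWL = ½ × 7.2619 × 44.0072 = 159.7879.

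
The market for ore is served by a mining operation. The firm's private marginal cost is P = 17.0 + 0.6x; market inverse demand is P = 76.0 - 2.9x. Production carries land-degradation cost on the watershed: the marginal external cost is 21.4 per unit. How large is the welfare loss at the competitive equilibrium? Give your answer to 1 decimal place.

DWL = 65.4

Market equilibrium (private): 17.0 + 0.6x = 76.0 - 2.9x → x_m = 16.8571.
Social marginal cost = private MC + MEC = 38.4 + 0.6x.
Set SMC = demand: 38.4 + 0.6x = 76.0 - 2.9x → x* = 10.7429.
Between x* and x_m the wedge SMC − demand runs linearly from 0 to MEC(x_m), so the loss is a triangle.
DWL = ½ × 6.1142 × 21.4000 = 65.4219.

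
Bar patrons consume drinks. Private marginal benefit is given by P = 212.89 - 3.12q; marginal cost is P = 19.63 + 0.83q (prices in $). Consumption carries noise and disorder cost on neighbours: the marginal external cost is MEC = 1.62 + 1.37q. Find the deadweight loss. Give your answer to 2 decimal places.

Market equilibrium (private): 19.63 + 0.83q = 212.89 - 3.12q → q_m = 48.9266.
Social marginal benefit = demand − MEC = 211.27 - 4.49q.
Set SMB = MC: 211.27 - 4.49q = 19.63 + 0.83q → q* = 36.0226.
Between q* and q_m the wedge MC − SMB runs linearly from 0 to MEC(q_m), so the loss is a triangle.
DWL = ½ × 12.9040 × 68.6494 = 442.9259.

DWL = $442.93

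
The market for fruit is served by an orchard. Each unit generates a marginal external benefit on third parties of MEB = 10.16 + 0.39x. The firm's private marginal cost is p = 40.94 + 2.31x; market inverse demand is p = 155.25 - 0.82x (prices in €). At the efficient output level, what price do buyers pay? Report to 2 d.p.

P = €118.00

Social marginal cost = private MC − MEB = 30.78 + 1.92x.
Set SMC = demand: 30.78 + 1.92x = 155.25 - 0.82x → x* = 45.4270.
Consumer price on the demand curve at x*: 155.25 − 0.82×45.4270 = 117.9999.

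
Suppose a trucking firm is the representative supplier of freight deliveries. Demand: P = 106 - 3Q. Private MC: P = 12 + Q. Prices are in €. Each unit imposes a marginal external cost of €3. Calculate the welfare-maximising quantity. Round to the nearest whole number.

Social marginal cost = private MC + MEC = 15 + Q.
Set SMC = demand: 15 + Q = 106 - 3Q → Q* = 22.7500.

Q* = 23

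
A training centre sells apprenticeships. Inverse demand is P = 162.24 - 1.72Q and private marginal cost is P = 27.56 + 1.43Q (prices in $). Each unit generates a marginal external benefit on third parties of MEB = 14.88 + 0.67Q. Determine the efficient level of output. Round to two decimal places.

Q* = 60.31

Social marginal cost = private MC − MEB = 12.68 + 0.76Q.
Set SMC = demand: 12.68 + 0.76Q = 162.24 - 1.72Q → Q* = 60.3065.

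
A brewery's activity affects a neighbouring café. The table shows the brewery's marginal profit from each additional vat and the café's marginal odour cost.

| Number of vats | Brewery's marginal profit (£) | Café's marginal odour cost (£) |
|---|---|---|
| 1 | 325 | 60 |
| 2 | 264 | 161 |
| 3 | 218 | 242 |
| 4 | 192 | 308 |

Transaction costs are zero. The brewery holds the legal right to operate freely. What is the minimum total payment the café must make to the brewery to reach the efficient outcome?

Left alone the brewery would choose level 4 (marginal profit stays positive).
Efficient level: k* = 2 (marginal profit ≥ marginal odour cost through 2).
The café must at least cover the brewery's forgone profit from cutting 4→2: 218 + 192 = 410.

£410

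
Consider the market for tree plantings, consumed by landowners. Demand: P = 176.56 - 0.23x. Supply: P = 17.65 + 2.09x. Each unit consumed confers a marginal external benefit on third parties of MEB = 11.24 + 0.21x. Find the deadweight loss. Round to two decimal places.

DWL = 155.59

Market equilibrium (private): 17.65 + 2.09x = 176.56 - 0.23x → x_m = 68.4957.
Social marginal benefit = demand + MEB = 187.80 - 0.02x.
Set SMB = MC: 187.80 - 0.02x = 17.65 + 2.09x → x* = 80.6398.
Height of the DWL triangle at x_m is SMB(x_m) − MC(x_m) = MEB(x_m) = 25.6241.
DWL = ½ × 12.1441 × 25.6241 = 155.5908.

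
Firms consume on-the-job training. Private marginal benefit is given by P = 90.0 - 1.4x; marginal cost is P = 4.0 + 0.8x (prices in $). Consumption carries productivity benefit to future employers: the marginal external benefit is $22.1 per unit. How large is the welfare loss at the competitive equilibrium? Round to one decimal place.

DWL = $111.0

Market equilibrium (private): 4.0 + 0.8x = 90.0 - 1.4x → x_m = 39.0909.
Social marginal benefit = demand + MEB = 112.1 - 1.4x.
Set SMB = MC: 112.1 - 1.4x = 4.0 + 0.8x → x* = 49.1364.
The welfare-loss triangle has base |x_m − x*| and height MEB(x_m) (the vertical gap between SMB and MC is zero at x* and MEB at x_m).
DWL = ½ × 10.0455 × 22.1000 = 111.0028.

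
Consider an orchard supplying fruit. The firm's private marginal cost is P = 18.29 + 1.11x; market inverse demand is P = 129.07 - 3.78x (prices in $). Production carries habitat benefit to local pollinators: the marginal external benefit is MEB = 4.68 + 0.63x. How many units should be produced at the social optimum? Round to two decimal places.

x* = 27.10

Social marginal cost = private MC − MEB = 13.61 + 0.48x.
Set SMC = demand: 13.61 + 0.48x = 129.07 - 3.78x → x* = 27.1033.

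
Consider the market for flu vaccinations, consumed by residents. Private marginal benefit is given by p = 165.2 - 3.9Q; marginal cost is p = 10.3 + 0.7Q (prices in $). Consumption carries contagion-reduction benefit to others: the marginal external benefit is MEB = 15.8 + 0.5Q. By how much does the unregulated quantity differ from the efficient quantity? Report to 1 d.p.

8.0 units

Market equilibrium (private): 10.3 + 0.7Q = 165.2 - 3.9Q → Q_m = 33.6739.
Social marginal benefit = demand + MEB = 181.0 - 3.4Q.
Set SMB = MC: 181.0 - 3.4Q = 10.3 + 0.7Q → Q* = 41.6341.
Gap = |33.6739 − 41.6341| = 7.9602.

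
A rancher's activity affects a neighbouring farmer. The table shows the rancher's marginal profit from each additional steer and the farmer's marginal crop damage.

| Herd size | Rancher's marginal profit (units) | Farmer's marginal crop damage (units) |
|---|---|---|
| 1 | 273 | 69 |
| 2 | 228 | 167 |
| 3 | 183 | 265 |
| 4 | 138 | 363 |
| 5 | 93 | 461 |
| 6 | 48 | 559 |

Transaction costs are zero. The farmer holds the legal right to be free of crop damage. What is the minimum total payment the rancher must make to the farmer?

236

Efficient level: marginal profit ≥ marginal crop damage through level 2, so k* = 2.
With the farmer holding the right, the rancher must at least compensate total damage at k*: 69 + 167 = 236.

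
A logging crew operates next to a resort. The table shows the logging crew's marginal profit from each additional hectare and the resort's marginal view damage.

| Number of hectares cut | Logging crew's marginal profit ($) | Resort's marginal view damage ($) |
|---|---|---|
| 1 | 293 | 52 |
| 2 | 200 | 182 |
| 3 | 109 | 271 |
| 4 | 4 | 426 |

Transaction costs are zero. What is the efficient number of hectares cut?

2

Bargaining reaches the level where marginal profit last exceeds marginal view damage.
That holds through level 2 (200 ≥ 182) but not at 3 (109 < 271).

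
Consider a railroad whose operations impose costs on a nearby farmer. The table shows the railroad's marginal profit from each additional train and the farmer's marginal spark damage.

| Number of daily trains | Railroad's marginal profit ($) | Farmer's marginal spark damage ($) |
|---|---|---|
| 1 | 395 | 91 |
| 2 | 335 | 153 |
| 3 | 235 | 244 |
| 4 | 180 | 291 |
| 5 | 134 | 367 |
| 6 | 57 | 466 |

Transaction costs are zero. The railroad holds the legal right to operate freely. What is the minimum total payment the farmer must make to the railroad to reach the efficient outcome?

Left alone the railroad would choose level 6 (marginal profit stays positive).
Efficient level: k* = 2 (marginal profit ≥ marginal spark damage through 2).
The farmer must at least cover the railroad's forgone profit from cutting 6→2: 235 + 180 + 134 + 57 = 606.

$606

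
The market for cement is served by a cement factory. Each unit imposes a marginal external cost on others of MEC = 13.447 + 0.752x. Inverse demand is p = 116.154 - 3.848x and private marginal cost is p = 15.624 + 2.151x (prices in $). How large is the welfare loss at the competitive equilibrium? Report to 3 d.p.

Market equilibrium (private): 15.624 + 2.151x = 116.154 - 3.848x → x_m = 16.7578.
Social marginal cost = private MC + MEC = 29.071 + 2.903x.
Set SMC = demand: 29.071 + 2.903x = 116.154 - 3.848x → x* = 12.8993.
The loss is the area between SMC and demand from x* to x_m; with linear curves that's a triangle of height MEC(x_m).
DWL = ½ × 3.8585 × 26.0489 = 50.2548.

DWL = $50.255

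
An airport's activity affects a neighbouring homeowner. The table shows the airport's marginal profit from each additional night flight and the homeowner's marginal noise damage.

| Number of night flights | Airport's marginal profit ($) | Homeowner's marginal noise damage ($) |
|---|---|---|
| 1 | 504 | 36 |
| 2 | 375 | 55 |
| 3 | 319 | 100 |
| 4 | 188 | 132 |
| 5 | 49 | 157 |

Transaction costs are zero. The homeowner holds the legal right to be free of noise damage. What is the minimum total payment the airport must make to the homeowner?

$323

Efficient level: marginal profit ≥ marginal noise damage through level 4, so k* = 4.
With the homeowner holding the right, the airport must at least compensate total damage at k*: 36 + 55 + 100 + 132 = 323.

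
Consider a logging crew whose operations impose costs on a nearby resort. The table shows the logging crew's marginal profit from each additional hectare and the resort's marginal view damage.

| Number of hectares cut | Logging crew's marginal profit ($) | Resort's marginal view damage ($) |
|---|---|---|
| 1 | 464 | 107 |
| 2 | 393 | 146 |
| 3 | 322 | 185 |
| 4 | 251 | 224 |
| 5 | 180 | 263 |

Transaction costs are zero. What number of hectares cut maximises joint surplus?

Bargaining reaches the level where marginal profit last exceeds marginal view damage.
That holds through level 4 (251 ≥ 224) but not at 5 (180 < 263).

4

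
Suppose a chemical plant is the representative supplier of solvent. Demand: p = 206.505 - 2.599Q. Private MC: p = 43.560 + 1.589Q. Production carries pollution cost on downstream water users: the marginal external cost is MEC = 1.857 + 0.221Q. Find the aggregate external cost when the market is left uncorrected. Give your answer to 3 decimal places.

Market equilibrium (private): 43.560 + 1.589Q = 206.505 - 2.599Q → Q_m = 38.9076.
Total external cost = ∫₀^{Q_m} (1.857 + 0.221Q) dQ = 1.857×38.9076 + ½×0.221×38.9076² = 239.5265.

239.526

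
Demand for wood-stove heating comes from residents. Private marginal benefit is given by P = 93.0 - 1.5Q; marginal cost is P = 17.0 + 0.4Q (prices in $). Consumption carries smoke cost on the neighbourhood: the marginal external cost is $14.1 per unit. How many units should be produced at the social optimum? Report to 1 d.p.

Q* = 32.6

Social marginal benefit = demand − MEC = 78.9 - 1.5Q.
Set SMB = MC: 78.9 - 1.5Q = 17.0 + 0.4Q → Q* = 32.5789.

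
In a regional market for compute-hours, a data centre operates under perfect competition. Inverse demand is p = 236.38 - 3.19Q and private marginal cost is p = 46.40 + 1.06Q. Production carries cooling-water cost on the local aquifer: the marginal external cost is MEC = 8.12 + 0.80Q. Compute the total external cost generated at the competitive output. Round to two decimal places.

Market equilibrium (private): 46.40 + 1.06Q = 236.38 - 3.19Q → Q_m = 44.7012.
Total external cost = ∫₀^{Q_m} (8.12 + 0.80Q) dQ = 8.12×44.7012 + ½×0.80×44.7012² = 1162.2527.

1162.25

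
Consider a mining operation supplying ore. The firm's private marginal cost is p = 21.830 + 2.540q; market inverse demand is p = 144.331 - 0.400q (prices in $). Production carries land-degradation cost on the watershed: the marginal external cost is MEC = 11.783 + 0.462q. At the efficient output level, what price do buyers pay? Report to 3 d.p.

Social marginal cost = private MC + MEC = 33.613 + 3.002q.
Set SMC = demand: 33.613 + 3.002q = 144.331 - 0.400q → q* = 32.5450.
Consumer price on the demand curve at q*: 144.331 − 0.400×32.5450 = 131.3130.

P = $131.313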